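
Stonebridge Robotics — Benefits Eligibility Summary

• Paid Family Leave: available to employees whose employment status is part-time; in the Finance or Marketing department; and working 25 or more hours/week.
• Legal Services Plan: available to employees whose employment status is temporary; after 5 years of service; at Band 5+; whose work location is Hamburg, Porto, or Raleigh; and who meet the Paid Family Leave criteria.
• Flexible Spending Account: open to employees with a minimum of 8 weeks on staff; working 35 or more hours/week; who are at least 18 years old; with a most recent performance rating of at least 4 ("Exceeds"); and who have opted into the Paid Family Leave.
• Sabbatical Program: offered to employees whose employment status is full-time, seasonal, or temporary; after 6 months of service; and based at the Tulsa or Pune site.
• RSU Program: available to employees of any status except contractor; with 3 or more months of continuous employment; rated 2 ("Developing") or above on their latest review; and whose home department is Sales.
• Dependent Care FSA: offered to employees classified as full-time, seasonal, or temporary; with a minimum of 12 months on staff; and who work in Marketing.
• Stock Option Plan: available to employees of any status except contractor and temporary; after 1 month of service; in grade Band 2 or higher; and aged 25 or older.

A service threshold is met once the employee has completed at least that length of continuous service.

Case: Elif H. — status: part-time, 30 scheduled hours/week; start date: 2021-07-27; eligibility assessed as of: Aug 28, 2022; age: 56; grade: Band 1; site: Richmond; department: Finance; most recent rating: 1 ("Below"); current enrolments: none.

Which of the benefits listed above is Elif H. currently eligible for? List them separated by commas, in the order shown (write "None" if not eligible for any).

Service from 2021-07-27 to Aug 28, 2022: 397 days.
Paid Family Leave — status part-time ✓; dept Finance ✓; 30 hrs/wk ≥ 25 ✓ → eligible.
Legal Services Plan — status part-time ✗ (requires temporary) → not eligible.
Flexible Spending Account — service 397 days ≥ 8 weeks (≈56 days) ✓; 30 hrs/wk < 35 ✗ → not eligible.
Sabbatical Program — status part-time ✗ (requires full-time, seasonal, or temporary) → not eligible.
RSU Program — status part-time ✓ (not excluded); service 397 days ≥ 3 months (≈90 days) ✓; rating 1 < 2 ✗ → not eligible.
Dependent Care FSA — status part-time ✗ (requires full-time, seasonal, or temporary) → not eligible.
Stock Option Plan — status part-time ✓ (not excluded); service 397 days ≥ 1 month (≈30 days) ✓; grade Band 1 < Band 2 ✗ → not eligible.

Paid Family Leave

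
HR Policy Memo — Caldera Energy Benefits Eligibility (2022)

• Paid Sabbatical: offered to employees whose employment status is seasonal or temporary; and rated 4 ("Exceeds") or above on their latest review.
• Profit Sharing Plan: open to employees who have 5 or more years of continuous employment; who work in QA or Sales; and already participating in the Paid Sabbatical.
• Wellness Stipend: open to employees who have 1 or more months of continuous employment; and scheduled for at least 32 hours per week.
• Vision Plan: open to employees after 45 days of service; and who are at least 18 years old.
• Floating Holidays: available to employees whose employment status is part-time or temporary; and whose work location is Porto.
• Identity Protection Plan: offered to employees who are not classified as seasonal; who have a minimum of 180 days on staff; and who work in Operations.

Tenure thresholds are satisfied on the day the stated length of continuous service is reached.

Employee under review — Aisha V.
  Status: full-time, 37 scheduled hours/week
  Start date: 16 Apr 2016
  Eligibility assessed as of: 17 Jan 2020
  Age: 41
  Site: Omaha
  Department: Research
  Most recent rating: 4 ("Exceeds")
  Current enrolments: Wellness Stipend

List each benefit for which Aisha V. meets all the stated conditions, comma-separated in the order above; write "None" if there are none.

Service from 16 Apr 2016 to 17 Jan 2020: 1371 days.
Paid Sabbatical — status full-time ✗ (requires seasonal or temporary) → not eligible.
Profit Sharing Plan — service 1371 days < 5 years (≈1825 days) ✗ → not eligible.
Wellness Stipend — service 1371 days ≥ 1 month (≈30 days) ✓; 37 hrs/wk ≥ 32 ✓ → eligible.
Vision Plan — service 1371 days ≥ 45 days ✓; age 41 ≥ 18 ✓ → eligible.
Floating Holidays — status full-time ✗ (requires part-time or temporary) → not eligible.
Identity Protection Plan — status full-time ✓ (not excluded); service 1371 days ≥ 180 days ✓; dept Research ✗ → not eligible.

Wellness Stipend, Vision Plan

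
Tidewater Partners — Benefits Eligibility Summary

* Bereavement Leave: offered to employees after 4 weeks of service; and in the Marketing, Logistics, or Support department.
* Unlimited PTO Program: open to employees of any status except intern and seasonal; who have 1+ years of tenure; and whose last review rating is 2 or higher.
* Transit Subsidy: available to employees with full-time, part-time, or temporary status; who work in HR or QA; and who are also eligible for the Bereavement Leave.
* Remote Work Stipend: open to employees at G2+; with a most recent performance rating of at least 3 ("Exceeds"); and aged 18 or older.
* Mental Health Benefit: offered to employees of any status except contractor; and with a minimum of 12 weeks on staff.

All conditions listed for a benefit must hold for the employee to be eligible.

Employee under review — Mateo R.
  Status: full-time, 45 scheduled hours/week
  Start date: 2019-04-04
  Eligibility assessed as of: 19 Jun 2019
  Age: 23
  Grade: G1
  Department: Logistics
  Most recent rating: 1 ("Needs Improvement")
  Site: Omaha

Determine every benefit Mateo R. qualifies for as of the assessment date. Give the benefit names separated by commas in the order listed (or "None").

Service from 2019-04-04 to 19 Jun 2019: 76 days.
Bereavement Leave — service 76 days ≥ 4 weeks (≈28 days) ✓; dept Logistics ✓ → eligible.
Unlimited PTO Program — status full-time ✓ (not excluded); service 76 days < 1 year (≈365 days) ✗ → not eligible.
Transit Subsidy — status full-time ✓; dept Logistics ✗ → not eligible.
Remote Work Stipend — grade G1 < G2 ✗ → not eligible.
Mental Health Benefit — status full-time ✓ (not excluded); service 76 days < 12 weeks (≈84 days) ✗ → not eligible.

Bereavement Leave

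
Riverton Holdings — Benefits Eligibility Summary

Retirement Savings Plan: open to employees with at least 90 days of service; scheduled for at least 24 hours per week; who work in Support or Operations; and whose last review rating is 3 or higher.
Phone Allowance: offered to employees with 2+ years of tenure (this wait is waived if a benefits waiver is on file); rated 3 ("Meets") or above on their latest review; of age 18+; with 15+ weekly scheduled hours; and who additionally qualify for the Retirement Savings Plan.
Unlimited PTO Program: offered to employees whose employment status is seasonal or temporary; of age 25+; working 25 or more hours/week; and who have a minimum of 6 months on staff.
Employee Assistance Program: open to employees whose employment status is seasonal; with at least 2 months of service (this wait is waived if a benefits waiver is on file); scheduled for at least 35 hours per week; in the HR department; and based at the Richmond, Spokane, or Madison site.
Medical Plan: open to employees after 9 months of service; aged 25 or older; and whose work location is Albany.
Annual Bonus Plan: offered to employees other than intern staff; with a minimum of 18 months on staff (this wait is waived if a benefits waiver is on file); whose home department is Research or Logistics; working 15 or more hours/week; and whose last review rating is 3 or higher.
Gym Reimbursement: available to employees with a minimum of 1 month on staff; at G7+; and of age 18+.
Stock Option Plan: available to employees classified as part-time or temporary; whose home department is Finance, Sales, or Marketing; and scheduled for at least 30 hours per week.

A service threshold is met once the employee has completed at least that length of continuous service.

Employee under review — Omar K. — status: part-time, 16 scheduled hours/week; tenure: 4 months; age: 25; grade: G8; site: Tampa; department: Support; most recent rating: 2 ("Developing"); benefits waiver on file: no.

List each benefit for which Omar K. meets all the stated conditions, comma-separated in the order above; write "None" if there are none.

Retirement Savings Plan — service 4 months ≥ 90 days ✓; 16 hrs/wk < 24 ✗ → not eligible.
Phone Allowance — no waiver, service 4 months < 2 years (≈730 days) ✗ → not eligible.
Unlimited PTO Program — status part-time ✗ (requires seasonal or temporary) → not eligible.
Employee Assistance Program — status part-time ✗ (requires seasonal) → not eligible.
Medical Plan — service 4 months < 9 months ✗ → not eligible.
Annual Bonus Plan — status part-time ✓ (not excluded); no waiver, service 4 months < 18 months ✗ → not eligible.
Gym Reimbursement — service 4 months ≥ 1 month ✓; grade G8 ≥ G7 ✓; age 25 ≥ 18 ✓ → eligible.
Stock Option Plan — status part-time ✓; dept Support ✗ → not eligible.

Gym Reimbursement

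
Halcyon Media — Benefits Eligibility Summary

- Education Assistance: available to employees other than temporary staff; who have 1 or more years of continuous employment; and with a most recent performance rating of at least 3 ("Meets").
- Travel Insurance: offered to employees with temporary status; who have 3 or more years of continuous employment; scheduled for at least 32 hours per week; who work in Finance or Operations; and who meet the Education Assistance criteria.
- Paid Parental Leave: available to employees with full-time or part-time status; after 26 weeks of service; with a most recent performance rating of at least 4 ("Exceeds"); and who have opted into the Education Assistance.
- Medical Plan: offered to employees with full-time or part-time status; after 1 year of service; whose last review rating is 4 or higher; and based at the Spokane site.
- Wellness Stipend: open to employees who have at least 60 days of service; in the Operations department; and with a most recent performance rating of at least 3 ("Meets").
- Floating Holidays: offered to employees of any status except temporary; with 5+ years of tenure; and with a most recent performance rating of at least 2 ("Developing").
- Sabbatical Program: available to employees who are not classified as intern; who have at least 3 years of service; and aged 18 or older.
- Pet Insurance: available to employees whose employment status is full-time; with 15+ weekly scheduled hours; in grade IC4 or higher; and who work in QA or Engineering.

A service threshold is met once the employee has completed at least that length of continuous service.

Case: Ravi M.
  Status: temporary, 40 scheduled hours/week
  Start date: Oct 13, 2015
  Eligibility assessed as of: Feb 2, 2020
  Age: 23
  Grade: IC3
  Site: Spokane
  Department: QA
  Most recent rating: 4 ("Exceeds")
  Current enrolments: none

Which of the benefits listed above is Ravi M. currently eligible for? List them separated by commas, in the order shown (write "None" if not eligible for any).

Service from Oct 13, 2015 to Feb 2, 2020: 1573 days.
Education Assistance — status temporary ✗ (excluded) → not eligible.
Travel Insurance — status temporary ✓; service 1573 days ≥ 3 years (≈1095 days) ✓; 40 hrs/wk ≥ 32 ✓; dept QA ✗ → not eligible.
Paid Parental Leave — status temporary ✗ (requires full-time or part-time) → not eligible.
Medical Plan — status temporary ✗ (requires full-time or part-time) → not eligible.
Wellness Stipend — service 1573 days ≥ 60 days ✓; dept QA ✗ → not eligible.
Floating Holidays — status temporary ✗ (excluded) → not eligible.
Sabbatical Program — status temporary ✓ (not excluded); service 1573 days ≥ 3 years (≈1095 days) ✓; age 23 ≥ 18 ✓ → eligible.
Pet Insurance — status temporary ✗ (requires full-time) → not eligible.

Sabbatical Program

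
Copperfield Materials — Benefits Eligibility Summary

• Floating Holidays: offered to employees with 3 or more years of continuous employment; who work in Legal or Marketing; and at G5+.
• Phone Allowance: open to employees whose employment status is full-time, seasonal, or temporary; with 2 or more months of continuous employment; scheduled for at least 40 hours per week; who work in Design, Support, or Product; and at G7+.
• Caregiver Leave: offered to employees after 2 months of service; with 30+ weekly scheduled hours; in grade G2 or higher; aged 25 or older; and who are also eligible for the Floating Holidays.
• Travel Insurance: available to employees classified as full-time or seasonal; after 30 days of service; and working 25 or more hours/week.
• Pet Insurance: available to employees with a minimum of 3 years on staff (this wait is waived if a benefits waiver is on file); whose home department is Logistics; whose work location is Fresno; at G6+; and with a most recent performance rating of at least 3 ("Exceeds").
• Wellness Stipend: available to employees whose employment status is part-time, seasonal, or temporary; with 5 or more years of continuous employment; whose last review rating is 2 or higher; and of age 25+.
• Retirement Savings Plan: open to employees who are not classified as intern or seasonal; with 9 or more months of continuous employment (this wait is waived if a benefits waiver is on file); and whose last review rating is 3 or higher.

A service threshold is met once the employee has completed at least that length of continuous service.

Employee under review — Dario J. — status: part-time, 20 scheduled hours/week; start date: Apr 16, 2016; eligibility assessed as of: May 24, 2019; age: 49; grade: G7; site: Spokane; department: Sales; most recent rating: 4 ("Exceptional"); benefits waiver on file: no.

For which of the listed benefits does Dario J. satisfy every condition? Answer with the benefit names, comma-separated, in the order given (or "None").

Retirement Savings Plan

Service from Apr 16, 2016 to May 24, 2019: 1133 days.
Floating Holidays — service 1133 days ≥ 3 years (≈1095 days) ✓; dept Sales ✗ → not eligible.
Phone Allowance — status part-time ✗ (requires full-time, seasonal, or temporary) → not eligible.
Caregiver Leave — service 1133 days ≥ 2 months (≈60 days) ✓; 20 hrs/wk < 30 ✗ → not eligible.
Travel Insurance — status part-time ✗ (requires full-time or seasonal) → not eligible.
Pet Insurance — no waiver, service 1133 days ≥ 3 years (≈1095 days) ✓; dept Sales ✗ → not eligible.
Wellness Stipend — status part-time ✓; service 1133 days < 5 years (≈1825 days) ✗ → not eligible.
Retirement Savings Plan — status part-time ✓ (not excluded); no waiver, service 1133 days ≥ 9 months (≈270 days) ✓; rating 4 ≥ 3 ✓ → eligible.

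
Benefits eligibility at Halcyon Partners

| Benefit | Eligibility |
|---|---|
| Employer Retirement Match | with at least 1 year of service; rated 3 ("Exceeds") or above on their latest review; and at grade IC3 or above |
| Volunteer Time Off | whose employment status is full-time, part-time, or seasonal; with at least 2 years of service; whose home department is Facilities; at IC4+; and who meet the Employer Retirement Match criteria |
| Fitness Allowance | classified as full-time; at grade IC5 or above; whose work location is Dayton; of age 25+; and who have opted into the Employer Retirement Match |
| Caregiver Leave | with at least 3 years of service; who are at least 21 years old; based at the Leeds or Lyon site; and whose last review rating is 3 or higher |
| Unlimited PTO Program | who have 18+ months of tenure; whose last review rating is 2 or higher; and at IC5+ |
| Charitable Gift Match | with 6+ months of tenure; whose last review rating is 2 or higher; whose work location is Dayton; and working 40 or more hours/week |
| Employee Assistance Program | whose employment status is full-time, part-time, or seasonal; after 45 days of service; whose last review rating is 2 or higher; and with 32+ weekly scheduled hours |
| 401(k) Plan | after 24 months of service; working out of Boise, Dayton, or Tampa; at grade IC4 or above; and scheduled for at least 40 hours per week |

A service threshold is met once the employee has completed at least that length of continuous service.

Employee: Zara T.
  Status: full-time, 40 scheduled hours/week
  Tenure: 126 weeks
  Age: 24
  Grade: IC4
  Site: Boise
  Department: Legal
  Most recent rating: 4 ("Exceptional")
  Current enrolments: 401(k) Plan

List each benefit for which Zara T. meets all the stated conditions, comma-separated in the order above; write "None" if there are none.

Employer Retirement Match — service 126 weeks ≥ 1 year (≈365 days) ✓; rating 4 ≥ 3 ✓; grade IC4 ≥ IC3 ✓ → eligible.
Volunteer Time Off — status full-time ✓; service 126 weeks ≥ 2 years (≈730 days) ✓; dept Legal ✗ → not eligible.
Fitness Allowance — status full-time ✓; grade IC4 < IC5 ✗ → not eligible.
Caregiver Leave — service 126 weeks < 3 years (≈1095 days) ✗ → not eligible.
Unlimited PTO Program — service 126 weeks ≥ 18 months (≈540 days) ✓; rating 4 ≥ 2 ✓; grade IC4 < IC5 ✗ → not eligible.
Charitable Gift Match — service 126 weeks ≥ 6 months (≈180 days) ✓; rating 4 ≥ 2 ✓; site Boise ✗ (not Dayton) → not eligible.
Employee Assistance Program — status full-time ✓; service 126 weeks ≥ 45 days ✓; rating 4 ≥ 2 ✓; 40 hrs/wk ≥ 32 ✓ → eligible.
401(k) Plan — service 126 weeks ≥ 24 months (≈720 days) ✓; site Boise ✓; grade IC4 ≥ IC4 ✓; 40 hrs/wk ≥ 40 ✓ → eligible.

Employer Retirement Match, Employee Assistance Program, 401(k) Plan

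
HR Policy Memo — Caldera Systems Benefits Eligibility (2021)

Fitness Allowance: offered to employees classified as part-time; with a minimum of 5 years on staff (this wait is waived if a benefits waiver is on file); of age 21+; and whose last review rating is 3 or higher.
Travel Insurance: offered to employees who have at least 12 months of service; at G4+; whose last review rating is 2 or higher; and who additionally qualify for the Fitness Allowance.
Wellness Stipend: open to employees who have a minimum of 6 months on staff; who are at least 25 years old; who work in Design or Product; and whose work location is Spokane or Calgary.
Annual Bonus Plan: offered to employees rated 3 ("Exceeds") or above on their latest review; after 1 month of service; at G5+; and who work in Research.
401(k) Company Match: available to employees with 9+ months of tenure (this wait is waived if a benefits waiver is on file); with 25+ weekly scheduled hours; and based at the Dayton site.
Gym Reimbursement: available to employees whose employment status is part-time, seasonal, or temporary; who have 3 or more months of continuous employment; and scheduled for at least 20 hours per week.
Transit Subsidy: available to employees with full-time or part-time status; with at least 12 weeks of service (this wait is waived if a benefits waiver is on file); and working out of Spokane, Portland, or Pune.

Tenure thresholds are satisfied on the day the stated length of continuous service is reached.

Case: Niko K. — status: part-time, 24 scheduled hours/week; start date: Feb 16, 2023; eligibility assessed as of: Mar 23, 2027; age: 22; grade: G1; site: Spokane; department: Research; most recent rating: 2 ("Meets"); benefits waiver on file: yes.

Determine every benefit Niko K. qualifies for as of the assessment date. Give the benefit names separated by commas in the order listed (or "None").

Service from Feb 16, 2023 to Mar 23, 2027: 1496 days.
Fitness Allowance — status part-time ✓; benefits waiver on file ✓; age 22 ≥ 21 ✓; rating 2 < 3 ✗ → not eligible.
Travel Insurance — service 1496 days ≥ 12 months (≈360 days) ✓; grade G1 < G4 ✗ → not eligible.
Wellness Stipend — service 1496 days ≥ 6 months (≈180 days) ✓; age 22 < 25 ✗ → not eligible.
Annual Bonus Plan — rating 2 < 3 ✗ → not eligible.
401(k) Company Match — benefits waiver on file ✓; 24 hrs/wk < 25 ✗ → not eligible.
Gym Reimbursement — status part-time ✓; service 1496 days ≥ 3 months (≈90 days) ✓; 24 hrs/wk ≥ 20 ✓ → eligible.
Transit Subsidy — status part-time ✓; benefits waiver on file ✓; site Spokane ✓ → eligible.

Gym Reimbursement, Transit Subsidy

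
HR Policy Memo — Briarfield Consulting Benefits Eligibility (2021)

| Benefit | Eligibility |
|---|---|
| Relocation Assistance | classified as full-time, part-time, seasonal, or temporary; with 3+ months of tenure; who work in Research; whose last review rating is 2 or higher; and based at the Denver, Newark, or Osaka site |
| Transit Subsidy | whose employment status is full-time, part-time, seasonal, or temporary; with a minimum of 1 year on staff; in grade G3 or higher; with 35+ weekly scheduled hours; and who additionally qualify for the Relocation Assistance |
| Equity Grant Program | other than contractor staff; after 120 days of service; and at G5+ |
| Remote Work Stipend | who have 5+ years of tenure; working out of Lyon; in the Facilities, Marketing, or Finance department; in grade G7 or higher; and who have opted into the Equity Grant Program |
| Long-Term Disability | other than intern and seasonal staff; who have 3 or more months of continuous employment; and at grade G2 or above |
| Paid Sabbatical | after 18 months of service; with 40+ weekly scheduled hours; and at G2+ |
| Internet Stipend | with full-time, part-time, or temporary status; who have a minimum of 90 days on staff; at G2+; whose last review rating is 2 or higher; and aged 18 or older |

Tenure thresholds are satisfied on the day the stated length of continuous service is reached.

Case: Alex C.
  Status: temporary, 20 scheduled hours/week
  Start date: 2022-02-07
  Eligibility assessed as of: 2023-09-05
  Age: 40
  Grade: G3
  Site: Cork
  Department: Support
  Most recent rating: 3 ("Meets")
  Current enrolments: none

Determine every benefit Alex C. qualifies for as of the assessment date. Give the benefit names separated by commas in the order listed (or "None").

Service from 2022-02-07 to 2023-09-05: 575 days.
Relocation Assistance — status temporary ✓; service 575 days ≥ 3 months (≈90 days) ✓; dept Support ✗ → not eligible.
Transit Subsidy — status temporary ✓; service 575 days ≥ 1 year (≈365 days) ✓; grade G3 ≥ G3 ✓; 20 hrs/wk < 35 ✗ → not eligible.
Equity Grant Program — status temporary ✓ (not excluded); service 575 days ≥ 120 days ✓; grade G3 < G5 ✗ → not eligible.
Remote Work Stipend — service 575 days < 5 years (≈1825 days) ✗ → not eligible.
Long-Term Disability — status temporary ✓ (not excluded); service 575 days ≥ 3 months (≈90 days) ✓; grade G3 ≥ G2 ✓ → eligible.
Paid Sabbatical — service 575 days ≥ 18 months (≈540 days) ✓; 20 hrs/wk < 40 ✗ → not eligible.
Internet Stipend — status temporary ✓; service 575 days ≥ 90 days ✓; grade G3 ≥ G2 ✓; rating 3 ≥ 2 ✓; age 40 ≥ 18 ✓ → eligible.

Long-Term Disability, Internet Stipend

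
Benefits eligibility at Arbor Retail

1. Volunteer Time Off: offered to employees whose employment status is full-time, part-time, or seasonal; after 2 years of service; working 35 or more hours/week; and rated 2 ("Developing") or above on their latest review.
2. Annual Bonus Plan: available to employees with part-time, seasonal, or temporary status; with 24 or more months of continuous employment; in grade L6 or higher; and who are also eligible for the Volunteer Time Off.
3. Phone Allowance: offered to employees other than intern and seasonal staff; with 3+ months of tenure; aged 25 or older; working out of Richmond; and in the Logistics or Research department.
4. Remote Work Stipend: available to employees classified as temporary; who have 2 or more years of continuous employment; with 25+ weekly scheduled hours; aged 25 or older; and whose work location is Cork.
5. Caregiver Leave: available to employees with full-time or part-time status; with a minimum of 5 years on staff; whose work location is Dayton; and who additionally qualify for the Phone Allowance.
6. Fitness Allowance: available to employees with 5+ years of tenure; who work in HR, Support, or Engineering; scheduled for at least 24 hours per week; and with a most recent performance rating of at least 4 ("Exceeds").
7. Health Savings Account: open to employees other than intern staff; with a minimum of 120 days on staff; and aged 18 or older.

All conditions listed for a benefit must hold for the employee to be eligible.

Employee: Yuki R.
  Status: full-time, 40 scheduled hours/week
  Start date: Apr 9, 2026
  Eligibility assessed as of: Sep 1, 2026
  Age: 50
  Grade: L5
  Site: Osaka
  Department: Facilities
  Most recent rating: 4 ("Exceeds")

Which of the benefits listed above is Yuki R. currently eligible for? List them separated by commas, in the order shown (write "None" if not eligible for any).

Service from Apr 9, 2026 to Sep 1, 2026: 145 days.
Volunteer Time Off — status full-time ✓; service 145 days < 2 years (≈730 days) ✗ → not eligible.
Annual Bonus Plan — status full-time ✗ (requires part-time, seasonal, or temporary) → not eligible.
Phone Allowance — status full-time ✓ (not excluded); service 145 days ≥ 3 months (≈90 days) ✓; age 50 ≥ 25 ✓; site Osaka ✗ (not Richmond) → not eligible.
Remote Work Stipend — status full-time ✗ (requires temporary) → not eligible.
Caregiver Leave — status full-time ✓; service 145 days < 5 years (≈1825 days) ✗ → not eligible.
Fitness Allowance — service 145 days < 5 years (≈1825 days) ✗ → not eligible.
Health Savings Account — status full-time ✓ (not excluded); service 145 days ≥ 120 days ✓; age 50 ≥ 18 ✓ → eligible.

Health Savings Account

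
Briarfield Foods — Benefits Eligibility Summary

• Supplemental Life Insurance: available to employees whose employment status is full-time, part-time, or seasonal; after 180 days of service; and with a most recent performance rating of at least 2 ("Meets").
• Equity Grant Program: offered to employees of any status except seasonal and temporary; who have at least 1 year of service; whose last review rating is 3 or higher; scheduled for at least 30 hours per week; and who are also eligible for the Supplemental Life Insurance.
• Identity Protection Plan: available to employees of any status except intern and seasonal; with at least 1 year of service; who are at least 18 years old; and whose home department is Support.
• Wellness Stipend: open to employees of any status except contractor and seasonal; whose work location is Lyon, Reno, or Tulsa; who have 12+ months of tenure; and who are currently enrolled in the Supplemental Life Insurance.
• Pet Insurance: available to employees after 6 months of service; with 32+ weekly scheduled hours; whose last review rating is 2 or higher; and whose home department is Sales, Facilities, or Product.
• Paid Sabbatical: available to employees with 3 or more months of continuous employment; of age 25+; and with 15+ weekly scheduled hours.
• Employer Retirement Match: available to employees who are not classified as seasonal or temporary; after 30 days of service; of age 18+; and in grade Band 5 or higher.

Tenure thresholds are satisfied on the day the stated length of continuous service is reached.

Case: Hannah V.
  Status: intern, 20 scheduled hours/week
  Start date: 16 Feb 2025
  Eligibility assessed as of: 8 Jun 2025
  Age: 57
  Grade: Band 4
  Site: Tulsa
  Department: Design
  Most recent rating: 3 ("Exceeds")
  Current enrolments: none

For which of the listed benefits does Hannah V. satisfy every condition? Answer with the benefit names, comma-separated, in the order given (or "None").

Service from 16 Feb 2025 to 8 Jun 2025: 112 days.
Supplemental Life Insurance — status intern ✗ (requires full-time, part-time, or seasonal) → not eligible.
Equity Grant Program — status intern ✓ (not excluded); service 112 days < 1 year (≈365 days) ✗ → not eligible.
Identity Protection Plan — status intern ✗ (excluded) → not eligible.
Wellness Stipend — status intern ✓ (not excluded); site Tulsa ✓; service 112 days < 12 months (≈360 days) ✗ → not eligible.
Pet Insurance — service 112 days < 6 months (≈180 days) ✗ → not eligible.
Paid Sabbatical — service 112 days ≥ 3 months (≈90 days) ✓; age 57 ≥ 25 ✓; 20 hrs/wk ≥ 15 ✓ → eligible.
Employer Retirement Match — status intern ✓ (not excluded); service 112 days ≥ 30 days ✓; age 57 ≥ 18 ✓; grade Band 4 < Band 5 ✗ → not eligible.

Paid Sabbatical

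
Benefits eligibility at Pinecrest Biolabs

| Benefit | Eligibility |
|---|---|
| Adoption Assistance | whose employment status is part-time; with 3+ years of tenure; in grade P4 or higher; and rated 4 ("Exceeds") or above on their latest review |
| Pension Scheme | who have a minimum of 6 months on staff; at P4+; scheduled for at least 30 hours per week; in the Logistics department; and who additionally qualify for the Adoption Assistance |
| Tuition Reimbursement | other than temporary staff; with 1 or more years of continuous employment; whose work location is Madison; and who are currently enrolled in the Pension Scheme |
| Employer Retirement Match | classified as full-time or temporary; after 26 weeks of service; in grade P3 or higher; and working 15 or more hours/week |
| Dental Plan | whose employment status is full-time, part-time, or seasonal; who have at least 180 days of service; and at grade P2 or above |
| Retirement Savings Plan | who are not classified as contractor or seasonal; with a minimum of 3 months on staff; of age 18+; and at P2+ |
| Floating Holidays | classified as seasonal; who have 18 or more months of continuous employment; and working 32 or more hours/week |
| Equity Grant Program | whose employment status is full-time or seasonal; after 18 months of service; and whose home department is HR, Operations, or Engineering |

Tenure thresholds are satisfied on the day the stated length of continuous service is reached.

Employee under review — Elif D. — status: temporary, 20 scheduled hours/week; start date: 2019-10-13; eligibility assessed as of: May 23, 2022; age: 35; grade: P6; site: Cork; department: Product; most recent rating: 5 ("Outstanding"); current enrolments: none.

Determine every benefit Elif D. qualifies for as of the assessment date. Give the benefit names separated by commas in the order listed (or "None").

Service from 2019-10-13 to May 23, 2022: 953 days.
Adoption Assistance — status temporary ✗ (requires part-time) → not eligible.
Pension Scheme — service 953 days ≥ 6 months (≈180 days) ✓; grade P6 ≥ P4 ✓; 20 hrs/wk < 30 ✗ → not eligible.
Tuition Reimbursement — status temporary ✗ (excluded) → not eligible.
Employer Retirement Match — status temporary ✓; service 953 days ≥ 26 weeks (≈182 days) ✓; grade P6 ≥ P3 ✓; 20 hrs/wk ≥ 15 ✓ → eligible.
Dental Plan — status temporary ✗ (requires full-time, part-time, or seasonal) → not eligible.
Retirement Savings Plan — status temporary ✓ (not excluded); service 953 days ≥ 3 months (≈90 days) ✓; age 35 ≥ 18 ✓; grade P6 ≥ P2 ✓ → eligible.
Floating Holidays — status temporary ✗ (requires seasonal) → not eligible.
Equity Grant Program — status temporary ✗ (requires full-time or seasonal) → not eligible.

Employer Retirement Match, Retirement Savings Plan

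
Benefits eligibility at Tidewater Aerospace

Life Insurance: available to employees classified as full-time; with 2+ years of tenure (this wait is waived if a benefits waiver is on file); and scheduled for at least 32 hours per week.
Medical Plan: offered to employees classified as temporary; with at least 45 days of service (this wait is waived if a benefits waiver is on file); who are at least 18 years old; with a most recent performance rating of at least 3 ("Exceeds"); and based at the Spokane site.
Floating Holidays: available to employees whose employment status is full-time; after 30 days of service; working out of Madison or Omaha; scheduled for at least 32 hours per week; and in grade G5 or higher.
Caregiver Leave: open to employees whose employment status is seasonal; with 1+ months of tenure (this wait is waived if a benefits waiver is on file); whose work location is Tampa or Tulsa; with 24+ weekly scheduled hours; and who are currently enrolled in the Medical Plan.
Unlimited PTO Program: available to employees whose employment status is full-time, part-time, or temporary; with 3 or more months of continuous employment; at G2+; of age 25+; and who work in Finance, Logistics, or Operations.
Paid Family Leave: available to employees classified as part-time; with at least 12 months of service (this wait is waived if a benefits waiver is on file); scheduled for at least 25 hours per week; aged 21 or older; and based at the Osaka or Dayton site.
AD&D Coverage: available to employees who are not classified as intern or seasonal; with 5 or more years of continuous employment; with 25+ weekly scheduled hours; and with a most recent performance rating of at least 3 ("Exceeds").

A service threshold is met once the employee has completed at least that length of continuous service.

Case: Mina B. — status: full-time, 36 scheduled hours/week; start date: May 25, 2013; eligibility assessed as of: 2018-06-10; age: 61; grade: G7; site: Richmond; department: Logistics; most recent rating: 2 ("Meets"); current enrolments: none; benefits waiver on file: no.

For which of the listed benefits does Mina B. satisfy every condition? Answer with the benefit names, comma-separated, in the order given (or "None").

Service from May 25, 2013 to 2018-06-10: 1842 days.
Life Insurance — status full-time ✓; no waiver, service 1842 days ≥ 2 years (≈730 days) ✓; 36 hrs/wk ≥ 32 ✓ → eligible.
Medical Plan — status full-time ✗ (requires temporary) → not eligible.
Floating Holidays — status full-time ✓; service 1842 days ≥ 30 days ✓; site Richmond ✗ (not Madison or Omaha) → not eligible.
Caregiver Leave — status full-time ✗ (requires seasonal) → not eligible.
Unlimited PTO Program — status full-time ✓; service 1842 days ≥ 3 months (≈90 days) ✓; grade G7 ≥ G2 ✓; age 61 ≥ 25 ✓; dept Logistics ✓ → eligible.
Paid Family Leave — status full-time ✗ (requires part-time) → not eligible.
AD&D Coverage — status full-time ✓ (not excluded); service 1842 days ≥ 5 years (≈1825 days) ✓; 36 hrs/wk ≥ 25 ✓; rating 2 < 3 ✗ → not eligible.

Life Insurance, Unlimited PTO Program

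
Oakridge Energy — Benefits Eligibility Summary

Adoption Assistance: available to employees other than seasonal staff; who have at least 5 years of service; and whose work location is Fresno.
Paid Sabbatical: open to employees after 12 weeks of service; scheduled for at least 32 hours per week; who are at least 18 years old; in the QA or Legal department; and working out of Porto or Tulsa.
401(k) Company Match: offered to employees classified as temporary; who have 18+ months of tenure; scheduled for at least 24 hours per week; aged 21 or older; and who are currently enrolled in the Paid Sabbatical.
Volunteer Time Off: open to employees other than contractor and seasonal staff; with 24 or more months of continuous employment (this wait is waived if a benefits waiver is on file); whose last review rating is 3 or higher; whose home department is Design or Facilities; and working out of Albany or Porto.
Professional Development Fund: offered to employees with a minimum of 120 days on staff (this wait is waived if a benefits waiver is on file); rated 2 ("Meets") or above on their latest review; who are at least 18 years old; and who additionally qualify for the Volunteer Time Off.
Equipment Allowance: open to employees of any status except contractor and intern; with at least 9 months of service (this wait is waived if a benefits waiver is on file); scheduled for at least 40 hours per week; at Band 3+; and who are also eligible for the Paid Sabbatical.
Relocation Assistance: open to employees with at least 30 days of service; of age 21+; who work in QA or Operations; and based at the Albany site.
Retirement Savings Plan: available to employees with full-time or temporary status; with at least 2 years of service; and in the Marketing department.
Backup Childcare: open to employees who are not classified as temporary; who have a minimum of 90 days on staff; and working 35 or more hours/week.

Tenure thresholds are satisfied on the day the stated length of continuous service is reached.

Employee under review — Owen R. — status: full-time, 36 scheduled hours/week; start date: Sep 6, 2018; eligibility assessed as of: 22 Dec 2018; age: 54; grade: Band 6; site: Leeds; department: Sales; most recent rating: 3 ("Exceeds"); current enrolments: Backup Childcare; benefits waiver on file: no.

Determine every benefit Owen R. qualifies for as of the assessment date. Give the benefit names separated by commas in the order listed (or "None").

Service from Sep 6, 2018 to 22 Dec 2018: 107 days.
Adoption Assistance — status full-time ✓ (not excluded); service 107 days < 5 years (≈1825 days) ✗ → not eligible.
Paid Sabbatical — service 107 days ≥ 12 weeks (≈84 days) ✓; 36 hrs/wk ≥ 32 ✓; age 54 ≥ 18 ✓; dept Sales ✗ → not eligible.
401(k) Company Match — status full-time ✗ (requires temporary) → not eligible.
Volunteer Time Off — status full-time ✓ (not excluded); no waiver, service 107 days < 24 months (≈720 days) ✗ → not eligible.
Professional Development Fund — no waiver, service 107 days < 120 days ✗ → not eligible.
Equipment Allowance — status full-time ✓ (not excluded); no waiver, service 107 days < 9 months (≈270 days) ✗ → not eligible.
Relocation Assistance — service 107 days ≥ 30 days ✓; age 54 ≥ 21 ✓; dept Sales ✗ → not eligible.
Retirement Savings Plan — status full-time ✓; service 107 days < 2 years (≈730 days) ✗ → not eligible.
Backup Childcare — status full-time ✓ (not excluded); service 107 days ≥ 90 days ✓; 36 hrs/wk ≥ 35 ✓ → eligible.

Backup Childcare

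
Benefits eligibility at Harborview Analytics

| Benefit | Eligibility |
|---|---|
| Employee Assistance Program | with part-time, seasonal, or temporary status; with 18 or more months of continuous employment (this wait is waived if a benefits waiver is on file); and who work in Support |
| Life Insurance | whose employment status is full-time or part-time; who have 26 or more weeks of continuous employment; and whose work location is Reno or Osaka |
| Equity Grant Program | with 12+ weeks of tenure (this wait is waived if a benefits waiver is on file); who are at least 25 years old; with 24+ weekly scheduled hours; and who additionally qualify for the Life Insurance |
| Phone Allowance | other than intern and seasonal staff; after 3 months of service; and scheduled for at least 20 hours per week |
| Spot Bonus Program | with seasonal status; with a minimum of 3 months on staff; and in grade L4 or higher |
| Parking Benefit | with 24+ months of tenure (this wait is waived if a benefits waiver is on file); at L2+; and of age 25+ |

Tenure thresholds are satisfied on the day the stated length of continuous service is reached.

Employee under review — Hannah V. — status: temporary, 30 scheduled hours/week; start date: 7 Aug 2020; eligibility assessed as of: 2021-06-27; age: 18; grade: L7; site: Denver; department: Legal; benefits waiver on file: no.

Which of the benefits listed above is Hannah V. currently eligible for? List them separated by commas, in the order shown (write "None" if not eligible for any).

Phone Allowance

Service from 7 Aug 2020 to 2021-06-27: 324 days.
Employee Assistance Program — status temporary ✓; no waiver, service 324 days < 18 months (≈540 days) ✗ → not eligible.
Life Insurance — status temporary ✗ (requires full-time or part-time) → not eligible.
Equity Grant Program — no waiver, service 324 days ≥ 12 weeks (≈84 days) ✓; age 18 < 25 ✗ → not eligible.
Phone Allowance — status temporary ✓ (not excluded); service 324 days ≥ 3 months (≈90 days) ✓; 30 hrs/wk ≥ 20 ✓ → eligible.
Spot Bonus Program — status temporary ✗ (requires seasonal) → not eligible.
Parking Benefit — no waiver, service 324 days < 24 months (≈720 days) ✗ → not eligible.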